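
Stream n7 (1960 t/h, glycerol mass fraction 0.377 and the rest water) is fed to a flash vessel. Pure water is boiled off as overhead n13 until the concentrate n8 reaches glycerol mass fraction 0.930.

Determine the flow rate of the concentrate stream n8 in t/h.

794.5 t/h

glycerol is conserved: 1960×0.377 = 738.92 t/h all reports to the concentrate.
Concentrate = 738.92/(target fraction) = 794.54 t/h.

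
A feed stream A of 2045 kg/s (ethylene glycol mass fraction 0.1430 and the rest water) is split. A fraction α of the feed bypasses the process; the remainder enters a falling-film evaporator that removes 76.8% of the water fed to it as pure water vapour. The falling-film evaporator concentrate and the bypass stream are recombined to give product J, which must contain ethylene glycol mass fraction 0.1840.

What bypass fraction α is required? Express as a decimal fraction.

0.661

All 2045×0.143 = 292.44 kg/s of ethylene glycol reaches J, so J = 292.44/0.184 = 1589.3 kg/s and vapour = 455.68 kg/s.
The evaporator receives (1−α)·2045 of feed at 0.857 water and removes 0.768 of that water:
0.768×0.857×(1−α)×2045 = 455.68
(1−α) = 455.68/1346 = 0.3386;  α = 0.6614.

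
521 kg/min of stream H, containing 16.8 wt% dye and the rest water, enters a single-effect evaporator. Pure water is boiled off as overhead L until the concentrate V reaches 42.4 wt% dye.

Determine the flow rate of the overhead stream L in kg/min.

314.6 kg/min

dye is conserved: 521×0.168 = 87.528 kg/min all reports to the concentrate.
Concentrate = 87.528/(target fraction) = 206.43 kg/min.
Overhead = 521 − 206.43 = 314.57 kg/min.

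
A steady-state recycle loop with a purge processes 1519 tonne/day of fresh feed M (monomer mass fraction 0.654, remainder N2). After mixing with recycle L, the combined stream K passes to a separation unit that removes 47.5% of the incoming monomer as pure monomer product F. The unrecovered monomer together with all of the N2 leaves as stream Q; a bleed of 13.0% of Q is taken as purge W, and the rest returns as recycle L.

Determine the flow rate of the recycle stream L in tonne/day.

N2 enters only via M and leaves only via the purge: 1519×0.346 = 0.130×(N2 in Q), and the separation unit passes all N2, so N2 in K = N2 in Q = 4042.9 tonne/day.
monomer in K: m_A = 1519×0.654 + (1−0.130)·(1−0.475)·m_A, so m_A = 993.43/0.5433 = 1828.7 tonne/day.
Q = (1−0.475)×1828.7 + 4042.9 = 5002.9 tonne/day.
Recycle L = (1−0.130)×5002.9 = 4352.5 tonne/day.

4353 tonne/day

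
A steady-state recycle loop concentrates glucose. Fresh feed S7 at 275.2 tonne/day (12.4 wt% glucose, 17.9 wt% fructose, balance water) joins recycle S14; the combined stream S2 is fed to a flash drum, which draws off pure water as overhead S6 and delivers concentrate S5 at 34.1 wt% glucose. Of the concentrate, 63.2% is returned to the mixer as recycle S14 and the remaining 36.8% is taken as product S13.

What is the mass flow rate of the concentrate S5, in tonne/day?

Overall glucose balance (none leaves overhead): glucose in fresh feed = glucose in product, i.e. 275.2×0.124 = (1−0.632)·S5·0.341.
S5 = 34.125/(0.341×0.368) = 271.94 tonne/day.

271.9 tonne/day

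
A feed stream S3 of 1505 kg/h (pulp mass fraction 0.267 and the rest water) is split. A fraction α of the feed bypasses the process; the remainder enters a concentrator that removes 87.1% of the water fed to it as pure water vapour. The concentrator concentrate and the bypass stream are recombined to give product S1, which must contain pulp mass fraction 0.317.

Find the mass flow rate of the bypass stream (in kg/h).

1133 kg/h

All 1505×0.267 = 401.84 kg/h of pulp reaches S1, so S1 = 401.84/0.317 = 1267.6 kg/h and vapour = 237.38 kg/h.
The evaporator receives (1−α)·1505 of feed at 0.733 water and removes 0.871 of that water:
0.871×0.733×(1−α)×1505 = 237.38
(1−α) = 237.38/960.86 = 0.2471;  α = 0.7529.
Bypass flow = 0.7529×1505 = 1133.2 kg/h.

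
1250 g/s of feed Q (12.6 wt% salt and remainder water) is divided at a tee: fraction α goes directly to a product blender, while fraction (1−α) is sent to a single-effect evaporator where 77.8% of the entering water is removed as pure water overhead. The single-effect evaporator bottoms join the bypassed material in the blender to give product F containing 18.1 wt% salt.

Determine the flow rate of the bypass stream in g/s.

691.4 g/s

All 1250×0.126 = 157.5 g/s of salt reaches F, so F = 157.5/0.181 = 870.17 g/s and vapour = 379.83 g/s.
The evaporator receives (1−α)·1250 of feed at 0.874 water and removes 0.778 of that water:
0.778×0.874×(1−α)×1250 = 379.83
(1−α) = 379.83/849.97 = 0.4469;  α = 0.5531.
Bypass flow = 0.5531×1250 = 691.4 g/s.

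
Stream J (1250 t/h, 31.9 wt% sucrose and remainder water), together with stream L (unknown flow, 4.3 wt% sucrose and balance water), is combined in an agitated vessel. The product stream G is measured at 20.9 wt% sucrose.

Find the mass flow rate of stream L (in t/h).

Let L be the unknown flow. Total out = 1250 + L.
sucrose balance: 398.75 + 0.043·L = 0.209·(1250 + L)
(0.043 − 0.209)·L = 0.209×1250 − 398.75 = -137.5
L = -137.5 / -0.166 = 828.31 t/h

828.3 t/h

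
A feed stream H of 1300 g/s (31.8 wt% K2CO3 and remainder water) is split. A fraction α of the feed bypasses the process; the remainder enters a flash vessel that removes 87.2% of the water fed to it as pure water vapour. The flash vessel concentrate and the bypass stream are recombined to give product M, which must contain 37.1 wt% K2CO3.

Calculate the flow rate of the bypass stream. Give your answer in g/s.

All 1300×0.318 = 413.4 g/s of K2CO3 reaches M, so M = 413.4/0.371 = 1114.3 g/s and vapour = 185.71 g/s.
The evaporator receives (1−α)·1300 of feed at 0.682 water and removes 0.872 of that water:
0.872×0.682×(1−α)×1300 = 185.71
(1−α) = 185.71/773.12 = 0.2402;  α = 0.7598.
Bypass flow = 0.7598×1300 = 987.72 g/s.

987.7 g/s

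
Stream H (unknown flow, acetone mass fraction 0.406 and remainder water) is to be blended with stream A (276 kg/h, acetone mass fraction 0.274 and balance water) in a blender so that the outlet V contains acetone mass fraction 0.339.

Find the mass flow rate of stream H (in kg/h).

267.8 kg/h

Let H be the unknown flow. Total out = 276 + H.
acetone balance: 75.624 + 0.406·H = 0.339·(276 + H)
(0.406 − 0.339)·H = 0.339×276 − 75.624 = 17.94
H = 17.94 / 0.067 = 267.76 kg/h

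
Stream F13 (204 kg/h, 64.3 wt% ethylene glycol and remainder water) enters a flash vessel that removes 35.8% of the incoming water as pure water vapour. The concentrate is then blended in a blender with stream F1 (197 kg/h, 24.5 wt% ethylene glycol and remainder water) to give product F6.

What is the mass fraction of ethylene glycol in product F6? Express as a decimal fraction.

Vapour removed = 0.358×0.357×204 = 26.072 kg/h; concentrate = 177.93 kg/h.
ethylene glycol reaching the mixer = 131.17 (from concentrate) + 197×0.245 = 179.44 kg/h.
Product flow = 177.93 + 197 = 374.93 kg/h; ethylene glycol fraction = 0.4786.

0.4786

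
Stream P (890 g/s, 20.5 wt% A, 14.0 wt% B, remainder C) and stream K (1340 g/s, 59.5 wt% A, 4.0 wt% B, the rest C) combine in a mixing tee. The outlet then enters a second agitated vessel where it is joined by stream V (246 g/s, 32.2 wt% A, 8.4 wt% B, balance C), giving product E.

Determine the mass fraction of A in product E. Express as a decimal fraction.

Overall, product flow = 2476 g/s.
A in = 890×0.205 + 1340×0.595 + 246×0.322 = 1059 g/s.
A fraction in E = 0.428.

0.428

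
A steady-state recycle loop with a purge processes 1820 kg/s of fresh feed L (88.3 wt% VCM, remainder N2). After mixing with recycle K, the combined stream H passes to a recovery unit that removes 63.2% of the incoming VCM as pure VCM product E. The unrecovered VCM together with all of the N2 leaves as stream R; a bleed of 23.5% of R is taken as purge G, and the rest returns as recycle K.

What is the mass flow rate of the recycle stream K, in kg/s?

N2 enters only via L and leaves only via the purge: 1820×0.117 = 0.235×(N2 in R), and the recovery unit passes all N2, so N2 in H = N2 in R = 906.13 kg/s.
VCM in H: m_A = 1820×0.883 + (1−0.235)·(1−0.632)·m_A, so m_A = 1607.1/0.7185 = 2236.7 kg/s.
R = (1−0.632)×2236.7 + 906.13 = 1729.3 kg/s.
Recycle K = (1−0.235)×1729.3 = 1322.9 kg/s.

1323 kg/s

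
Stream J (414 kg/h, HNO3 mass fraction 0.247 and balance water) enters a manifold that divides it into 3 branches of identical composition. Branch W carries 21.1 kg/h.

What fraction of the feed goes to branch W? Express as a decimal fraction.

0.051

Fraction to W = 21.1/414 = 0.0510.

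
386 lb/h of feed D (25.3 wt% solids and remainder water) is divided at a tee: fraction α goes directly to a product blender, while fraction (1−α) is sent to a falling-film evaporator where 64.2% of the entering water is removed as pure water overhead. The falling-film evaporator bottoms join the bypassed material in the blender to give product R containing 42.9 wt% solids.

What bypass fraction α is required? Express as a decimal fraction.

All 386×0.253 = 97.658 lb/h of solids reaches R, so R = 97.658/0.429 = 227.64 lb/h and vapour = 158.36 lb/h.
The evaporator receives (1−α)·386 of feed at 0.747 water and removes 0.642 of that water:
0.642×0.747×(1−α)×386 = 158.36
(1−α) = 158.36/185.12 = 0.8555;  α = 0.1445.

0.145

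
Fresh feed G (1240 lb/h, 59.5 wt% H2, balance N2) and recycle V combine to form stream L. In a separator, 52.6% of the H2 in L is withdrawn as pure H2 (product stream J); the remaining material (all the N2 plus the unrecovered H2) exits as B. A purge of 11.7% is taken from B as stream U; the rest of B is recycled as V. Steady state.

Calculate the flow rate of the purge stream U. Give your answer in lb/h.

N2 enters only via G and leaves only via the purge: 1240×0.405 = 0.117×(N2 in B), and the separator passes all N2, so N2 in L = N2 in B = 4292.3 lb/h.
H2 in L: m_A = 1240×0.595 + (1−0.117)·(1−0.526)·m_A, so m_A = 737.8/0.5815 = 1268.9 lb/h.
B = (1−0.526)×1268.9 + 4292.3 = 4893.8 lb/h.
Purge U = 0.117×4893.8 = 572.57 lb/h.

572.6 lb/h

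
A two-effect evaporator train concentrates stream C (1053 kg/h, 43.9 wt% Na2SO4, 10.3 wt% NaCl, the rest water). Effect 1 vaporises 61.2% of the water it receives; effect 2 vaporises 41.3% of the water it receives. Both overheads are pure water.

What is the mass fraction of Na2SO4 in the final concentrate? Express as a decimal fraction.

0.679

water in feed = 1053×0.458 = 482.27 kg/h.
After stage 1: water left = (1−0.612)×482.27 = 187.12; stream total = 757.85 kg/h.
After stage 2: water left = (1−0.413)×187.12 = 109.84; final concentrate = 680.57 kg/h.
Na2SO4 fraction = 462.27/680.57 = 0.679.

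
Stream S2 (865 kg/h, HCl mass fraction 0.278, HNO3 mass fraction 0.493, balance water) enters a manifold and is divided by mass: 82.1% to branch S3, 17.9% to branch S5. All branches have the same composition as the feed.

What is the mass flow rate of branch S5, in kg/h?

154.8 kg/h

Branch S5 flow = 0.179×865 = 154.83 kg/h.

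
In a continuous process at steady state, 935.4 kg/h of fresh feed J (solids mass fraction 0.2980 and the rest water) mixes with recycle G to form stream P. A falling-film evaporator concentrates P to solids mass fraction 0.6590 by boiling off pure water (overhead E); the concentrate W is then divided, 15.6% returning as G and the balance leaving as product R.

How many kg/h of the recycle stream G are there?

Overall solids balance (none leaves overhead): solids in fresh feed = solids in product, i.e. 935.4×0.298 = (1−0.156)·W·0.659.
W = 278.75/(0.659×0.844) = 501.17 kg/h.
Recycle G = 0.156×501.17 = 78.183 kg/h.

78.18 kg/h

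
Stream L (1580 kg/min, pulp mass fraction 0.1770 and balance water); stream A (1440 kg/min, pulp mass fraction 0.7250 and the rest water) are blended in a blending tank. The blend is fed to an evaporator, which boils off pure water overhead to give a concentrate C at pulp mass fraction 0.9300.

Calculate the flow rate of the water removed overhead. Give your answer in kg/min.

1597 kg/min

pulp entering = 1580×0.177 + 1440×0.725 = 1323.7 kg/min.
All pulp reports to C, so C = 1323.7/0.930 = 1423.3 kg/min.
Total feed = 3020 kg/min; overhead = 3020 − 1423.3 = 1596.7 kg/min.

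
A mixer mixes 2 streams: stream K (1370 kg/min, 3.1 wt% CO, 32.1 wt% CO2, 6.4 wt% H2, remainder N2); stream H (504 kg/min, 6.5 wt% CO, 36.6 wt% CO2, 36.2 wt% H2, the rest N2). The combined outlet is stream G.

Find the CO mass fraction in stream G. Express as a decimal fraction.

Total flow out = 1370 + 504 = 1874 kg/min.
CO in = 1370×0.031 + 504×0.065 = 75.23 kg/min.
CO mass fraction in G = 75.23/1874 = 0.0401.

0.0401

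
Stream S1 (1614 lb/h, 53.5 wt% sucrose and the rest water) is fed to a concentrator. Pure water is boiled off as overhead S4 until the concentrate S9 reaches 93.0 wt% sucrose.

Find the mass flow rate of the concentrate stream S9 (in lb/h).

sucrose is conserved: 1614×0.535 = 863.49 lb/h all reports to the concentrate.
Concentrate = 863.49/(target fraction) = 928.48 lb/h.

928.5 lb/h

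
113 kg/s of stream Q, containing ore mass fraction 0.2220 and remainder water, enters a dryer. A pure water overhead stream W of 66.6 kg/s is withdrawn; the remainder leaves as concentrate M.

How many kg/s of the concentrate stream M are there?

Concentrate = 113 − 66.6 = 46.4 kg/s.

46.4 kg/s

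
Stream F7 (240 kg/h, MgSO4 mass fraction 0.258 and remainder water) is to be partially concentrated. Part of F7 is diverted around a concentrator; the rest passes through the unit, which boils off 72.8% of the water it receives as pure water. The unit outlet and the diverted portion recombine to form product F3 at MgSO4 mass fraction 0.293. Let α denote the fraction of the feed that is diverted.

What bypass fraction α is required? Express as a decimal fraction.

0.779

All 240×0.258 = 61.92 kg/h of MgSO4 reaches F3, so F3 = 61.92/0.293 = 211.33 kg/h and vapour = 28.669 kg/h.
The evaporator receives (1−α)·240 of feed at 0.742 water and removes 0.728 of that water:
0.728×0.742×(1−α)×240 = 28.669
(1−α) = 28.669/129.64 = 0.2211;  α = 0.7789.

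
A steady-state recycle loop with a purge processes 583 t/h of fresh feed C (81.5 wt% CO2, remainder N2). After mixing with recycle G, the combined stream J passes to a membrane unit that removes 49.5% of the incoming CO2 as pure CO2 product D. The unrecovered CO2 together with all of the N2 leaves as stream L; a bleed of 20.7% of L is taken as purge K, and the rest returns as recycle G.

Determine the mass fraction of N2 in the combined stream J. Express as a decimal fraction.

N2 enters only via C and leaves only via the purge: 583×0.185 = 0.207×(N2 in L), and the membrane unit passes all N2, so N2 in J = N2 in L = 521.04 t/h.
CO2 in J: m_A = 583×0.815 + (1−0.207)·(1−0.495)·m_A, so m_A = 475.14/0.5995 = 792.52 t/h.
J = 792.52 + 521.04 = 1313.6 t/h.
N2 fraction in J = 521.04/1313.6 = 0.397.

0.397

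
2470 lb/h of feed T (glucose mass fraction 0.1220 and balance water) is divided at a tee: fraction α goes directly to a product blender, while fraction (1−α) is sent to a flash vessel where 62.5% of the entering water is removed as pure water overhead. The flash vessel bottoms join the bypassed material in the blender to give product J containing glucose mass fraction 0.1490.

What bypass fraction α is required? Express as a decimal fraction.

All 2470×0.122 = 301.34 lb/h of glucose reaches J, so J = 301.34/0.149 = 2022.4 lb/h and vapour = 447.58 lb/h.
The evaporator receives (1−α)·2470 of feed at 0.878 water and removes 0.625 of that water:
0.625×0.878×(1−α)×2470 = 447.58
(1−α) = 447.58/1355.4 = 0.3302;  α = 0.6698.

0.670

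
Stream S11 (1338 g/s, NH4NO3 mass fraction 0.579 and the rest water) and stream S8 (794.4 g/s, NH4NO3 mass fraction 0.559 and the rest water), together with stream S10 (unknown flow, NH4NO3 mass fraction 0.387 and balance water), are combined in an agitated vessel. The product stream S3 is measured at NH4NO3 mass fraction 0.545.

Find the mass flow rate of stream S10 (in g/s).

358.3 g/s

Let S10 be the unknown flow. Total out = 2132.4 + S10.
NH4NO3 balance: 1218.8 + 0.387·S10 = 0.545·(2132.4 + S10)
(0.387 − 0.545)·S10 = 0.545×2132.4 − 1218.8 = -56.614
S10 = -56.614 / -0.158 = 358.31 g/s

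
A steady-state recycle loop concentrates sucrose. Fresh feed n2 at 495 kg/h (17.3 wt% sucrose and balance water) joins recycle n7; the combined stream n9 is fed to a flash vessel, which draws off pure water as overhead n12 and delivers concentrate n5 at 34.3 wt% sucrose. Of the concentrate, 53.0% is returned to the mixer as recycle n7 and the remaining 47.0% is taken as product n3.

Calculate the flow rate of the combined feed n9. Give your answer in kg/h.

Overall sucrose balance (none leaves overhead): sucrose in fresh feed = sucrose in product, i.e. 495×0.173 = (1−0.530)·n5·0.343.
n5 = 85.635/(0.343×0.470) = 531.2 kg/h.
Recycle n7 = 0.530×531.2 = 281.54 kg/h.
Combined feed n9 = 495 + 281.54 = 776.54 kg/h.

776.5 kg/h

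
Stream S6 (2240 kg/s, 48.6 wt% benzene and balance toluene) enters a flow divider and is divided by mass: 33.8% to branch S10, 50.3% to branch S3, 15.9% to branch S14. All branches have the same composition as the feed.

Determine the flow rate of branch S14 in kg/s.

Branch S14 flow = 0.159×2240 = 356.16 kg/s.

356.2 kg/s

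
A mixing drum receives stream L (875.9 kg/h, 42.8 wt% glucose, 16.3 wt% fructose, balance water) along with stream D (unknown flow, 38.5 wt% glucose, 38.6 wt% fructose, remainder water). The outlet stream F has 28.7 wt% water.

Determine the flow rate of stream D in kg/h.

1842 kg/h

Let D be the unknown flow. Total out = 875.9 + D.
water balance: 358.24 + 0.229·D = 0.287·(875.9 + D)
(0.229 − 0.287)·D = 0.287×875.9 − 358.24 = -106.86
D = -106.86 / -0.058 = 1842.4 kg/h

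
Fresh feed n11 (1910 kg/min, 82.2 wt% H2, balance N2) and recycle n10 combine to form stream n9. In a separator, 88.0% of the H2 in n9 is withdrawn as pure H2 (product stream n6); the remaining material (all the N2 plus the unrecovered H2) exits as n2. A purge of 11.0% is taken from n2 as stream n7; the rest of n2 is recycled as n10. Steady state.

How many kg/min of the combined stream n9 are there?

4848 kg/min

N2 enters only via n11 and leaves only via the purge: 1910×0.178 = 0.110×(N2 in n2), and the separator passes all N2, so N2 in n9 = N2 in n2 = 3090.7 kg/min.
H2 in n9: m_A = 1910×0.822 + (1−0.110)·(1−0.880)·m_A, so m_A = 1570/0.8932 = 1757.7 kg/min.
n9 = 1757.7 + 3090.7 = 4848.5 kg/min.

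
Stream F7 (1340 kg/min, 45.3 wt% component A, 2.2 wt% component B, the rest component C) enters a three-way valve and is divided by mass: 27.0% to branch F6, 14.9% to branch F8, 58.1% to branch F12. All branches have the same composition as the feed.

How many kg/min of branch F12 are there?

778.5 kg/min

Branch F12 flow = 0.581×1340 = 778.54 kg/min.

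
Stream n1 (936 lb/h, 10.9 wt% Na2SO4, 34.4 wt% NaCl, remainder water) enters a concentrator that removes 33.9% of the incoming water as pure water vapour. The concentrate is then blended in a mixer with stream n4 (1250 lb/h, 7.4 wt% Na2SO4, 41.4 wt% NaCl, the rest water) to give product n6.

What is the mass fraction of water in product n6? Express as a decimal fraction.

0.486

Vapour removed = 0.339×0.547×936 = 173.57 lb/h; concentrate = 762.43 lb/h.
water reaching the mixer = 338.43 (from concentrate) + 1250×0.512 = 978.43 lb/h.
Product flow = 762.43 + 1250 = 2012.4 lb/h; water fraction = 0.486.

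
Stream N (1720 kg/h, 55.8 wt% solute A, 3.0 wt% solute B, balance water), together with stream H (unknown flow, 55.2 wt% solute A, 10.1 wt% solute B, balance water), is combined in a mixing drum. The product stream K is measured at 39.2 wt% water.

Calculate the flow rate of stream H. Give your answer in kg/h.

764.4 kg/h

Let H be the unknown flow. Total out = 1720 + H.
water balance: 708.64 + 0.347·H = 0.392·(1720 + H)
(0.347 − 0.392)·H = 0.392×1720 − 708.64 = -34.4
H = -34.4 / -0.045 = 764.44 kg/h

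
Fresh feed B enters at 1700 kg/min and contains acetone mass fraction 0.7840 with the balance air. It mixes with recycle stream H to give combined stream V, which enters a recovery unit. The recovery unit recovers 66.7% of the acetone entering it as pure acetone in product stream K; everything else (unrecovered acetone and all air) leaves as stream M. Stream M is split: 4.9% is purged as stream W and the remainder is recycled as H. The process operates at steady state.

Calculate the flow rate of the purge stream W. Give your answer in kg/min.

399 kg/min

air enters only via B and leaves only via the purge: 1700×0.216 = 0.049×(air in M), and the recovery unit passes all air, so air in V = air in M = 7493.9 kg/min.
acetone in V: m_A = 1700×0.784 + (1−0.049)·(1−0.667)·m_A, so m_A = 1332.8/0.6833 = 1950.5 kg/min.
M = (1−0.667)×1950.5 + 7493.9 = 8143.4 kg/min.
Purge W = 0.049×8143.4 = 399.03 kg/min.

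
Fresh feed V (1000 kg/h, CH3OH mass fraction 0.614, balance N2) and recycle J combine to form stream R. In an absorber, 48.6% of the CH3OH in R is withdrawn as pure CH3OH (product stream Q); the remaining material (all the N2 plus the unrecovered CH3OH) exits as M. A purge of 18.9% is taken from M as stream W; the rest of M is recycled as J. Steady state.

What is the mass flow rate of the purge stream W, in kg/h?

N2 enters only via V and leaves only via the purge: 1000×0.386 = 0.189×(N2 in M), and the absorber passes all N2, so N2 in R = N2 in M = 2042.3 kg/h.
CH3OH in R: m_A = 1000×0.614 + (1−0.189)·(1−0.486)·m_A, so m_A = 614/0.5831 = 1052.9 kg/h.
M = (1−0.486)×1052.9 + 2042.3 = 2583.5 kg/h.
Purge W = 0.189×2583.5 = 488.29 kg/h.

488.3 kg/h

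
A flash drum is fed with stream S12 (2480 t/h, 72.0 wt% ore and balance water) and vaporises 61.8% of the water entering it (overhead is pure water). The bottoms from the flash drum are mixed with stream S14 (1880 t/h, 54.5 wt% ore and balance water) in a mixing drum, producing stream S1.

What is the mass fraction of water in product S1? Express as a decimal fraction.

0.2851

Vapour removed = 0.618×0.280×2480 = 429.14 t/h; concentrate = 2050.9 t/h.
water reaching the mixer = 265.26 (from concentrate) + 1880×0.455 = 1120.7 t/h.
Product flow = 2050.9 + 1880 = 3930.9 t/h; water fraction = 0.2851.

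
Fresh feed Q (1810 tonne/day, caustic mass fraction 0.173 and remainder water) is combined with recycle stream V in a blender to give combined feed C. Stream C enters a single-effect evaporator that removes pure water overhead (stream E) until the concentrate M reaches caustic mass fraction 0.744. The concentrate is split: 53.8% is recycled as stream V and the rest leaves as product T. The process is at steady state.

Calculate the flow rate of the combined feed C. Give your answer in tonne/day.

2300 tonne/day

Overall caustic balance (none leaves overhead): caustic in fresh feed = caustic in product, i.e. 1810×0.173 = (1−0.538)·M·0.744.
M = 313.13/(0.744×0.462) = 910.98 tonne/day.
Recycle V = 0.538×910.98 = 490.11 tonne/day.
Combined feed C = 1810 + 490.11 = 2300.1 tonne/day.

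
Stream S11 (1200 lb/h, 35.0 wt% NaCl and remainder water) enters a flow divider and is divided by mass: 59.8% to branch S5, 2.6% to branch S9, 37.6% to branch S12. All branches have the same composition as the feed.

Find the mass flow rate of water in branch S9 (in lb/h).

20.28 lb/h

Branch S9 total = 0.026×1200 = 31.2 lb/h.
water in S9 = 0.650×31.2 = 20.28 lb/h.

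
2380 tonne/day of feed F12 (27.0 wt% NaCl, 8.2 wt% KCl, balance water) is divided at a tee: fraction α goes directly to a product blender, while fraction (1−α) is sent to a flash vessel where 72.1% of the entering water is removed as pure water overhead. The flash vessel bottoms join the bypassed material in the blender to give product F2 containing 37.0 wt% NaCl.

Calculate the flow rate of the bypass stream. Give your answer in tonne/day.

1003 tonne/day

All 2380×0.270 = 642.6 tonne/day of NaCl reaches F2, so F2 = 642.6/0.370 = 1736.8 tonne/day and vapour = 643.24 tonne/day.
The evaporator receives (1−α)·2380 of feed at 0.648 water and removes 0.721 of that water:
0.721×0.648×(1−α)×2380 = 643.24
(1−α) = 643.24/1112 = 0.5785;  α = 0.4215.
Bypass flow = 0.4215×2380 = 1003.2 tonne/day.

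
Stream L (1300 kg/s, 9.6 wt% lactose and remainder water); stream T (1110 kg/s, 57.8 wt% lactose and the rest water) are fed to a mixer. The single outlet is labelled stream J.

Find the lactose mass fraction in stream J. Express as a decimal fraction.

Total flow out = 1300 + 1110 = 2410 kg/s.
lactose in = 1300×0.096 + 1110×0.578 = 766.38 kg/s.
lactose mass fraction in J = 766.38/2410 = 0.318.

0.318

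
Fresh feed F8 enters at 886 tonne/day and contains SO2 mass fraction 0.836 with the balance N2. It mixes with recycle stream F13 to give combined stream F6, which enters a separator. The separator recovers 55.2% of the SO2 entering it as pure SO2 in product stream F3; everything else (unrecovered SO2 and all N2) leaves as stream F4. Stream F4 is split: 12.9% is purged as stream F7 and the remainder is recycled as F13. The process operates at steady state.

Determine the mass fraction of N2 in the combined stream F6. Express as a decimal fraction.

0.481

N2 enters only via F8 and leaves only via the purge: 886×0.164 = 0.129×(N2 in F4), and the separator passes all N2, so N2 in F6 = N2 in F4 = 1126.4 tonne/day.
SO2 in F6: m_A = 886×0.836 + (1−0.129)·(1−0.552)·m_A, so m_A = 740.7/0.6098 = 1214.7 tonne/day.
F6 = 1214.7 + 1126.4 = 2341.1 tonne/day.
N2 fraction in F6 = 1126.4/2341.1 = 0.481.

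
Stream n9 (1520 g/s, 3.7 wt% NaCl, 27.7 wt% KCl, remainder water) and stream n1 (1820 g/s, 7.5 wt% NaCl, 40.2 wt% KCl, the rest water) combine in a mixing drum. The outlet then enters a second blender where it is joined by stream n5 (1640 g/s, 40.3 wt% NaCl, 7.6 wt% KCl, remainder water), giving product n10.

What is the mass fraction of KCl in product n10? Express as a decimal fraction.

0.256

Overall, product flow = 4980 g/s.
KCl in = 1520×0.277 + 1820×0.402 + 1640×0.076 = 1277.3 g/s.
KCl fraction in n10 = 0.256.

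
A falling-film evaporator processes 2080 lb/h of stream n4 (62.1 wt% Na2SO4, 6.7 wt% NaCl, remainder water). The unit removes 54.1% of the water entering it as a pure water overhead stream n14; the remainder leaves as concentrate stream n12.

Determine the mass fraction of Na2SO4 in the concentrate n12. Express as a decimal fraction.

Na2SO4 is not removed: 2080×0.621 = 1291.7 lb/h of Na2SO4 enters n12.
water entering = 2080×0.312 = 648.96 lb/h; overhead removed = 0.541×648.96 = 351.09 lb/h.
Concentrate = 2080 − 351.09 = 1728.9 lb/h.
Mass fraction = 1291.7/1728.9 = 0.747.

0.747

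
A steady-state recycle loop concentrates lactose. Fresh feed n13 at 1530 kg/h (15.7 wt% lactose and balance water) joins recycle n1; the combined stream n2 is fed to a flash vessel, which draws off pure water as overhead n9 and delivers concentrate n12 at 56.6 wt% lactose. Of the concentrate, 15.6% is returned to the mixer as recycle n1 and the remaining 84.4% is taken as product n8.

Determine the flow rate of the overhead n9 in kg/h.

1106 kg/h

Overall lactose balance (none leaves overhead): lactose in fresh feed = lactose in product, i.e. 1530×0.157 = (1−0.156)·n12·0.566.
n12 = 240.21/(0.566×0.844) = 502.84 kg/h.
Recycle n1 = 0.156×502.84 = 78.443 kg/h.
Combined feed n2 = 1530 + 78.443 = 1608.4 kg/h.
Overhead n9 = n2 − n12 = 1608.4 − 502.84 = 1105.6 kg/h.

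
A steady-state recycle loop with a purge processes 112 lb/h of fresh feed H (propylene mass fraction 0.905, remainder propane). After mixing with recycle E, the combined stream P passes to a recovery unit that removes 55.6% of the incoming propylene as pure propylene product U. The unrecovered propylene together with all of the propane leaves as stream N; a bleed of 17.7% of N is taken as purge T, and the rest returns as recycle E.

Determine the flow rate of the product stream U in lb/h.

88.81 lb/h

propylene in P: m_A = 112×0.905 + (1−0.177)·(1−0.556)·m_A, so m_A = 101.36/0.6346 = 159.73 lb/h.
Product U = 0.556×159.73 = 88.807 lb/h.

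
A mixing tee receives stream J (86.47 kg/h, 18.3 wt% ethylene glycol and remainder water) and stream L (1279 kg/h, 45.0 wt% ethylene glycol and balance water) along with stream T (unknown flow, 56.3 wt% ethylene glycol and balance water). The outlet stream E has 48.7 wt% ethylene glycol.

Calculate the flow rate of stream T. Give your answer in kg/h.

Let T be the unknown flow. Total out = 1365.5 + T.
ethylene glycol balance: 591.37 + 0.563·T = 0.487·(1365.5 + T)
(0.563 − 0.487)·T = 0.487×1365.5 − 591.37 = 73.61
T = 73.61 / 0.076 = 968.55 kg/h

968.6 kg/h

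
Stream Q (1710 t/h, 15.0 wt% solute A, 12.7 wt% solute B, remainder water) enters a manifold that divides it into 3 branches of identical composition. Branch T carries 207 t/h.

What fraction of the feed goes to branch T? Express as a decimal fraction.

Fraction to T = 207/1710 = 0.1211.

0.121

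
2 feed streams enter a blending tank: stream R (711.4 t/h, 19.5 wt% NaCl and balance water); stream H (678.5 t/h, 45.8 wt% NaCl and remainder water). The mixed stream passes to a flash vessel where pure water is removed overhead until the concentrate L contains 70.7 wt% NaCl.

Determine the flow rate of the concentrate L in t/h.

NaCl entering = 711.4×0.195 + 678.5×0.458 = 449.48 t/h.
All NaCl reports to L, so L = 449.48/0.707 = 635.75 t/h.

635.8 t/h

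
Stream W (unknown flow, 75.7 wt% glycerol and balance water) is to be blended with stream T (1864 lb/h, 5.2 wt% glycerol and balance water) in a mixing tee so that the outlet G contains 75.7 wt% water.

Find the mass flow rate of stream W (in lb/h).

Let W be the unknown flow. Total out = 1864 + W.
water balance: 1767.1 + 0.243·W = 0.757·(1864 + W)
(0.243 − 0.757)·W = 0.757×1864 − 1767.1 = -356.02
W = -356.02 / -0.514 = 692.65 lb/h

692.7 lb/h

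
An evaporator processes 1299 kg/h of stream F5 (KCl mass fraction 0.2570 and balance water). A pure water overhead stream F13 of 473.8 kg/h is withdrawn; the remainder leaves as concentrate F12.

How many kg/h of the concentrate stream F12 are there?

Concentrate = 1299 − 473.8 = 825.2 kg/h.

825.2 kg/h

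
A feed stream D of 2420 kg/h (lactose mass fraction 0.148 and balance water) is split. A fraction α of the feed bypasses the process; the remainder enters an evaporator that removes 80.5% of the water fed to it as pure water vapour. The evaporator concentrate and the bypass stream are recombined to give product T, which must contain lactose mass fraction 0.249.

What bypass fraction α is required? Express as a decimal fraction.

0.409

All 2420×0.148 = 358.16 kg/h of lactose reaches T, so T = 358.16/0.249 = 1438.4 kg/h and vapour = 981.61 kg/h.
The evaporator receives (1−α)·2420 of feed at 0.852 water and removes 0.805 of that water:
0.805×0.852×(1−α)×2420 = 981.61
(1−α) = 981.61/1659.8 = 0.5914;  α = 0.4086.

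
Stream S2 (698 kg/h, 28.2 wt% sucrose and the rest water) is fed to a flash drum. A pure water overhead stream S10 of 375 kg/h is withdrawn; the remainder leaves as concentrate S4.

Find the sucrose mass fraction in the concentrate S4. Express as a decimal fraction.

0.609

sucrose is not removed: 698×0.282 = 196.84 kg/h of sucrose enters S4.
Concentrate = 698 − 375 = 323 kg/h.
Mass fraction = 196.84/323 = 0.609.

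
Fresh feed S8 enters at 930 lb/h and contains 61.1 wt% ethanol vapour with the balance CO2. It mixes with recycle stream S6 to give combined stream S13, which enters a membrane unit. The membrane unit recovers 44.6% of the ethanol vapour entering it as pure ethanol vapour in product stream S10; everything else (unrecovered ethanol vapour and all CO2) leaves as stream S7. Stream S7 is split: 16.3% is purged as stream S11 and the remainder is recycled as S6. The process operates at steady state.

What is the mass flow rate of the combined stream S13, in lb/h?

CO2 enters only via S8 and leaves only via the purge: 930×0.389 = 0.163×(CO2 in S7), and the membrane unit passes all CO2, so CO2 in S13 = CO2 in S7 = 2219.4 lb/h.
ethanol vapour in S13: m_A = 930×0.611 + (1−0.163)·(1−0.446)·m_A, so m_A = 568.23/0.5363 = 1059.5 lb/h.
S13 = 1059.5 + 2219.4 = 3279 lb/h.

3279 lb/h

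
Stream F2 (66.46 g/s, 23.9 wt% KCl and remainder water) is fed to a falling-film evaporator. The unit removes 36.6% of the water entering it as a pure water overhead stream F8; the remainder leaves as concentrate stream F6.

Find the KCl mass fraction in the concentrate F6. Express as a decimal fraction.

0.331

KCl is not removed: 66.46×0.239 = 15.884 g/s of KCl enters F6.
water entering = 66.46×0.761 = 50.576 g/s; overhead removed = 0.366×50.576 = 18.511 g/s.
Concentrate = 66.46 − 18.511 = 47.949 g/s.
Mass fraction = 15.884/47.949 = 0.331.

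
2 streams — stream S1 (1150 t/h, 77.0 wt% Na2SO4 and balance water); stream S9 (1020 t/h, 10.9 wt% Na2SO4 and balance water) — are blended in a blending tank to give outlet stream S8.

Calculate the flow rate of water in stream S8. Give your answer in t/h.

1173 t/h

water out = water in = 1150×0.230 + 1020×0.891 = 1173.3 t/h.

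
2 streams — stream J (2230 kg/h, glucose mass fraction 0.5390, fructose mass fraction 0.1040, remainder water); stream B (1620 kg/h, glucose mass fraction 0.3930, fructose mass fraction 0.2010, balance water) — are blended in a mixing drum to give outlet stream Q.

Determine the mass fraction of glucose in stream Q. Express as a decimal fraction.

0.4776

Total flow out = 2230 + 1620 = 3850 kg/h.
glucose in = 2230×0.539 + 1620×0.393 = 1838.6 kg/h.
glucose mass fraction in Q = 1838.6/3850 = 0.4776.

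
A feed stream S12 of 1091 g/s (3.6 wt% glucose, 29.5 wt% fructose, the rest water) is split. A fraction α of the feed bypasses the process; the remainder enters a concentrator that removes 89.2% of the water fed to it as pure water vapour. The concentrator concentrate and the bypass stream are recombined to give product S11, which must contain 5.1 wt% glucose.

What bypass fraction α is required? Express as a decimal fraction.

0.507

All 1091×0.036 = 39.276 g/s of glucose reaches S11, so S11 = 39.276/0.051 = 770.12 g/s and vapour = 320.88 g/s.
The evaporator receives (1−α)·1091 of feed at 0.669 water and removes 0.892 of that water:
0.892×0.669×(1−α)×1091 = 320.88
(1−α) = 320.88/651.05 = 0.4929;  α = 0.5071.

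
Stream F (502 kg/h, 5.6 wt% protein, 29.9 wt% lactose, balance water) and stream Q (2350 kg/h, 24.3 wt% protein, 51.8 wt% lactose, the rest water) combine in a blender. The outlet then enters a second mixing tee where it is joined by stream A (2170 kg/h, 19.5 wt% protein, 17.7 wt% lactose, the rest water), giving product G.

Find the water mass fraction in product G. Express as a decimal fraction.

Overall, product flow = 5022 kg/h.
water in = 502×0.645 + 2350×0.239 + 2170×0.628 = 2248.2 kg/h.
water fraction in G = 0.4477.

0.4477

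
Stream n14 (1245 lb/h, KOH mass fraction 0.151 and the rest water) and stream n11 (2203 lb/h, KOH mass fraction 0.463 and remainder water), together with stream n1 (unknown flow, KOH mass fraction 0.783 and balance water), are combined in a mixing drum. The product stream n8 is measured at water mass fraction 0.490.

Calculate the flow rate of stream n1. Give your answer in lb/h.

Let n1 be the unknown flow. Total out = 3448 + n1.
water balance: 2240 + 0.217·n1 = 0.490·(3448 + n1)
(0.217 − 0.490)·n1 = 0.490×3448 − 2240 = -550.5
n1 = -550.5 / -0.273 = 2016.5 lb/h

2016 lb/h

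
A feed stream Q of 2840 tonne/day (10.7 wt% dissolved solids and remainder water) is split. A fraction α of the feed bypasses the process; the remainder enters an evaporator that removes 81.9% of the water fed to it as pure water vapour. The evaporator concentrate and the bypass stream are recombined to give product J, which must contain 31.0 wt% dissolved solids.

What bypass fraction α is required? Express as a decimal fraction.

0.105

All 2840×0.107 = 303.88 tonne/day of dissolved solids reaches J, so J = 303.88/0.310 = 980.26 tonne/day and vapour = 1859.7 tonne/day.
The evaporator receives (1−α)·2840 of feed at 0.893 water and removes 0.819 of that water:
0.819×0.893×(1−α)×2840 = 1859.7
(1−α) = 1859.7/2077.1 = 0.8954;  α = 0.1046.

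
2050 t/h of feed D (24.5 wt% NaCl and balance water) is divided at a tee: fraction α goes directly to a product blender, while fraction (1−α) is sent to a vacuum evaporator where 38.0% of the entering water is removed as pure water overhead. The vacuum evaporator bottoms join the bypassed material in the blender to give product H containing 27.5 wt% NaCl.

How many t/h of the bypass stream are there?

All 2050×0.245 = 502.25 t/h of NaCl reaches H, so H = 502.25/0.275 = 1826.4 t/h and vapour = 223.64 t/h.
The evaporator receives (1−α)·2050 of feed at 0.755 water and removes 0.380 of that water:
0.380×0.755×(1−α)×2050 = 223.64
(1−α) = 223.64/588.14 = 0.3802;  α = 0.6198.
Bypass flow = 0.6198×2050 = 1270.5 t/h.

1271 t/h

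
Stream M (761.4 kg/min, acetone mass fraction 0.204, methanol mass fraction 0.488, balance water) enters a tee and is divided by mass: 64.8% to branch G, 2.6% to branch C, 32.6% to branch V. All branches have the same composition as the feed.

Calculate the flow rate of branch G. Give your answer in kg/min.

493.4 kg/min

Branch G flow = 0.648×761.4 = 493.39 kg/min.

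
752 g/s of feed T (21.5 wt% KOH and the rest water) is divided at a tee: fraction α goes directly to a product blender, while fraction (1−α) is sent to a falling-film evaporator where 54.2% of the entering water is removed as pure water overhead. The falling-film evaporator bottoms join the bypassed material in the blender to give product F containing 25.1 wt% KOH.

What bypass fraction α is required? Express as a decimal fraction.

0.663

All 752×0.215 = 161.68 g/s of KOH reaches F, so F = 161.68/0.251 = 644.14 g/s and vapour = 107.86 g/s.
The evaporator receives (1−α)·752 of feed at 0.785 water and removes 0.542 of that water:
0.542×0.785×(1−α)×752 = 107.86
(1−α) = 107.86/319.95 = 0.3371;  α = 0.6629.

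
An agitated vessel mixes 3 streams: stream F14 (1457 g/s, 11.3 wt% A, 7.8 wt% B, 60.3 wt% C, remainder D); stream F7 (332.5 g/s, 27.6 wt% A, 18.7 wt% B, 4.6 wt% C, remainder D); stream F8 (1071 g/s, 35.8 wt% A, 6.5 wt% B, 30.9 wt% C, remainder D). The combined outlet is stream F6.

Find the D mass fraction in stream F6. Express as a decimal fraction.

Total flow out = 1457 + 332.5 + 1071 = 2860.5 g/s.
D in = 1457×0.206 + 332.5×0.491 + 1071×0.268 = 750.43 g/s.
D mass fraction in F6 = 750.43/2860.5 = 0.2623.

0.2623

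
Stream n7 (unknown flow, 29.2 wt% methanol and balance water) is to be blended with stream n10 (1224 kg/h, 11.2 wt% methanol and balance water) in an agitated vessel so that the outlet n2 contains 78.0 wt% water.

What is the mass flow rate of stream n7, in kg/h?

1836 kg/h

Let n7 be the unknown flow. Total out = 1224 + n7.
water balance: 1086.9 + 0.708·n7 = 0.780·(1224 + n7)
(0.708 − 0.780)·n7 = 0.780×1224 − 1086.9 = -132.19
n7 = -132.19 / -0.072 = 1836 kg/h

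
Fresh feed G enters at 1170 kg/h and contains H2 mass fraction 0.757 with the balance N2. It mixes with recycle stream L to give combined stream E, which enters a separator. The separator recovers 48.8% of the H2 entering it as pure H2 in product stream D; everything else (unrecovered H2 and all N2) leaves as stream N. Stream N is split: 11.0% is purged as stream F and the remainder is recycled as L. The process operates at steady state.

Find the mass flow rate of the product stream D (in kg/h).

794 kg/h

H2 in E: m_A = 1170×0.757 + (1−0.110)·(1−0.488)·m_A, so m_A = 885.69/0.5443 = 1627.1 kg/h.
Product D = 0.488×1627.1 = 794.05 kg/h.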